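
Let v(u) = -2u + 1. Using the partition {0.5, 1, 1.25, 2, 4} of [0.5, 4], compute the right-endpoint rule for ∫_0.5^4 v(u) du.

Subinterval widths: 0.5, 0.25, 0.75, 2.
Right endpoints: 1, 1.25, 2, 4.
v(1) = -1, v(1.25) = -1.5, v(2) = -3, v(4) = -7.
Sum = Σ Δu_i · v(u_i).
Sum = -17.125.

-17.125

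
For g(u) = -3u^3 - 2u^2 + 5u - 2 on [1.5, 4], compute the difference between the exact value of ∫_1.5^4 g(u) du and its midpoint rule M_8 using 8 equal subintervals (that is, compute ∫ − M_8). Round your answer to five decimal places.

-0.54423

Exact integral: ∫_1.5^4 g(u) du ≈ -199.2447917.
M_8 ≈ -198.7005615.
Error ≈ -199.2447917 − (-198.7005615) ≈ -0.54423.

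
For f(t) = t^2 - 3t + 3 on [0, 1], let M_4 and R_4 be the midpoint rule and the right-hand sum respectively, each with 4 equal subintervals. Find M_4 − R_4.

M_4 = 1.828125.
R_4 = 1.59375.
M_4 − R_4 = 0.234375.

0.234375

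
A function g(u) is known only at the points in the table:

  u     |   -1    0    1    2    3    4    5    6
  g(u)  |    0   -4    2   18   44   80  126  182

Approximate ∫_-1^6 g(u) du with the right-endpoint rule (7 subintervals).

448

Δu = 1.
Sum = 1·[(-4) + 2 + 18 + 44 + 80 + 126 + 182] = 448.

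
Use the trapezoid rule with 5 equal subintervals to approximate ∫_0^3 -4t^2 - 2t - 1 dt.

Δt = (3 − 0)/5 = 0.6.
f(0) = -1, f(0.6) = -3.64, f(1.2) = -9.16, f(1.8) = -17.56, f(2.4) = -28.84, f(3) = -43.
T_5 = (Δt/2)·[f(t_0) + 2f(t_1) + ... + 2f(t_{4}) + f(t_5)].
Sum = -48.72.

-48.72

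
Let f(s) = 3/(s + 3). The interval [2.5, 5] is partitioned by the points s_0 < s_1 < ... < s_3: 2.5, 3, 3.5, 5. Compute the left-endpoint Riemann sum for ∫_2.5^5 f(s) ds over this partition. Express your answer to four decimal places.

1.2150

Subinterval widths: 0.5, 0.5, 1.5.
Left endpoints: 2.5, 3, 3.5.
f(2.5) = 6/11, f(3) = 0.5, f(3.5) = 6/13.
Sum = Σ Δs_i · f(s_i).
Sum ≈ 1.2150.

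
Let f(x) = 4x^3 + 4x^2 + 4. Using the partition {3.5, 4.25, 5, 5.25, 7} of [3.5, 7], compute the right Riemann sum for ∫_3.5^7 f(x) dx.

3664.75

Subinterval widths: 0.75, 0.75, 0.25, 1.75.
Right endpoints: 4.25, 5, 5.25, 7.
f(4.25) = 383.3125, f(5) = 604, f(5.25) = 693.0625, f(7) = 1572.
Sum = Σ Δx_i · f(x_i).
Sum = 3664.75.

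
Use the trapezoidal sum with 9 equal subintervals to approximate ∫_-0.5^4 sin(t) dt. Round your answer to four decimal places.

1.4992

Δt = (4 − (-0.5))/9 = 0.5.
f(-0.5) ≈ -0.4794, f(0) ≈ 0.0000, f(0.5) ≈ 0.4794, f(1) ≈ 0.8415, f(1.5) ≈ 0.9975, f(2) ≈ 0.9093, f(2.5) ≈ 0.5985, f(3) ≈ 0.1411, f(3.5) ≈ -0.3508, f(4) ≈ -0.7568.
T_9 = (Δt/2)·[f(t_0) + 2f(t_1) + ... + 2f(t_{8}) + f(t_9)].
Sum ≈ 1.4992.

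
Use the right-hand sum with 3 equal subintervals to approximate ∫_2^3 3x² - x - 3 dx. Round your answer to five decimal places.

Δx = (3 − 2)/3 = 1/3.
Right endpoints: 7/3, 8/3, 3.
f(7/3) = 11, f(8/3) = 47/3, f(3) = 21.
Sum = Δx · [f(7/3) + f(8/3) + f(3)].
Sum ≈ 15.88889.

15.88889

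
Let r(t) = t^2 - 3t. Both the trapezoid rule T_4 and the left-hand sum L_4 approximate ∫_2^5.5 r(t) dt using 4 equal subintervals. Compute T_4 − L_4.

T_4 = 13.86328125.
L_4 = 6.97265625.
T_4 − L_4 = 6.890625.

6.890625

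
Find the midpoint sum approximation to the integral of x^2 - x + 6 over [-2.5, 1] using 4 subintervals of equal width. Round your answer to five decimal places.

Δx = (1 − (-2.5))/4 = 0.875.
Midpoints: -2.0625, -1.1875, -0.3125, 0.5625.
f(-2.0625) = 12.31640625, f(-1.1875) = 8.59765625, f(-0.3125) = 6.41015625, f(0.5625) = 5.75390625.
Sum = Δx · [f(-2.0625) + f(-1.1875) + f(-0.3125) + f(0.5625)].
Sum ≈ 28.94336.

28.94336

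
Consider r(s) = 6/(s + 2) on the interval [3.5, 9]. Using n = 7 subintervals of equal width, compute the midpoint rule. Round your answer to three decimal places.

Δs = (9 − 3.5)/7 = 11/14.
Midpoints: 109/28, 131/28, 153/28, 6.25, 197/28, 219/28, 241/28.
r(109/28) = 56/55, r(131/28) = 168/187, r(153/28) = 168/209, r(6.25) = 8/11, r(197/28) = 168/253, r(219/28) = 168/275, r(241/28) = 56/99.
Sum = Δs · [r(109/28) + r(131/28) + r(153/28) + ...].
Sum ≈ 4.155.

4.155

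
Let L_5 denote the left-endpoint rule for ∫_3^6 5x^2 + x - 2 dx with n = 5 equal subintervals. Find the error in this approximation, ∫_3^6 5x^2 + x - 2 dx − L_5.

40.5

Exact integral: ∫_3^6 f(x) dx = 322.5.
L_5 = 282.
Error = 322.5 − 282 = 40.5.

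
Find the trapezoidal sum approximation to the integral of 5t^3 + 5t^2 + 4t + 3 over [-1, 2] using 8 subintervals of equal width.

49.62890625

Δt = (2 − (-1))/8 = 0.375.
f(-1) = -1, f(-0.625) = 631/512, f(-0.25) = 2.234375, f(0.125) = 1837/512, f(0.5) = 6.875, f(0.875) = 7003/512, f(1.25) = 25.578125, f(1.625) = 22609/512, f(2) = 71.
T_8 = (Δt/2)·[f(t_0) + 2f(t_1) + ... + 2f(t_{7}) + f(t_8)].
Sum = 49.62890625.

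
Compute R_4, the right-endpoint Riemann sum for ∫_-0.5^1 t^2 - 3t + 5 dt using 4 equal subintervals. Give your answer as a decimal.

Δt = (1 − (-0.5))/4 = 0.375.
Right endpoints: -0.125, 0.25, 0.625, 1.
f(-0.125) = 5.390625, f(0.25) = 4.3125, f(0.625) = 3.515625, f(1) = 3.
Sum = Δt · [f(-0.125) + f(0.25) + f(0.625) + f(1)].
Sum = 6.08203125.

6.08203125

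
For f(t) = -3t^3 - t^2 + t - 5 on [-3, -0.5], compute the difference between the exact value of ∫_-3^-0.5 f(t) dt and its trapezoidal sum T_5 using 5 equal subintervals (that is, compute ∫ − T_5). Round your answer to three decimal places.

Exact integral: ∫_-3^-0.5 f(t) dt ≈ 34.86979.
T_5 = 36.40625.
Error ≈ 34.86979 − 36.40625 ≈ -1.536.

-1.536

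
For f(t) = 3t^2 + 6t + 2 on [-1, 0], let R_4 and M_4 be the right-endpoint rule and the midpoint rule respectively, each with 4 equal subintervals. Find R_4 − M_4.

R_4 = 0.40625.
M_4 = -0.015625.
R_4 − M_4 = 0.421875.

0.421875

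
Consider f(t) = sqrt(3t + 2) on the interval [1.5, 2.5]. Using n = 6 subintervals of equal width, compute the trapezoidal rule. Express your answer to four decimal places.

2.8240

Δt = (2.5 − 1.5)/6 = 1/6.
f(1.5) ≈ 2.5495, f(5/3) ≈ 2.6458, f(11/6) ≈ 2.7386, f(2) ≈ 2.8284, f(13/6) ≈ 2.9155, f(7/3) ≈ 3.0000, f(2.5) ≈ 3.0822.
T_6 = (Δt/2)·[f(t_0) + 2f(t_1) + ... + 2f(t_{5}) + f(t_6)].
Sum ≈ 2.8240.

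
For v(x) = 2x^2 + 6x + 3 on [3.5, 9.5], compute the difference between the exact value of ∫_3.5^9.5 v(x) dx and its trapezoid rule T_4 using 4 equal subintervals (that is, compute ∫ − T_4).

Exact integral: ∫_3.5^9.5 v(x) dx = 795.
T_4 = 799.5.
Error = 795 − 799.5 = -4.5.

-4.5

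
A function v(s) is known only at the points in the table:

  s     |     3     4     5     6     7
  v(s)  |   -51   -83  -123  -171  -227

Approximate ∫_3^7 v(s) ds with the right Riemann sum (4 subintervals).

Δs = 1.
Sum = 1·[(-83) + (-123) + (-171) + (-227)] = -604.

-604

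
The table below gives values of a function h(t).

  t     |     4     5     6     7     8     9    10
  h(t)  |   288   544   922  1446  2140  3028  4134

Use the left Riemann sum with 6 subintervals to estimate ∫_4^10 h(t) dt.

8368

Δt = 1.
Sum = 1·[288 + 544 + 922 + 1446 + 2140 + 3028] = 8368.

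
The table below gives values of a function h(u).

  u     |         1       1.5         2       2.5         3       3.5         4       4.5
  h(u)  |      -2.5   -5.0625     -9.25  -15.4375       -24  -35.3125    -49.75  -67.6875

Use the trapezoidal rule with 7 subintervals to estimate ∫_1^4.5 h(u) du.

Δu = 0.5.
T_7 = (0.5/2)·[(-2.5) + 2·(-5.0625) + 2·(-9.25) + 2·(-15.4375) + 2·(-24) + 2·(-35.3125) + 2·(-49.75) + (-67.6875)] = -86.953125.

-86.953125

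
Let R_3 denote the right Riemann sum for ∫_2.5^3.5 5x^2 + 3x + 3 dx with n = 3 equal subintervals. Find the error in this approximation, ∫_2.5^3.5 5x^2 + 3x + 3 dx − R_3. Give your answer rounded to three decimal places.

Exact integral: ∫_2.5^3.5 f(x) dx ≈ 57.41667.
R_3 ≈ 63.00926.
Error ≈ 57.41667 − 63.00926 ≈ -5.593.

-5.593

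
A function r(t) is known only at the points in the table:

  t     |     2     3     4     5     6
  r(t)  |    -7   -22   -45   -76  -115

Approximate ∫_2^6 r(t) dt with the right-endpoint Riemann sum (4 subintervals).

Δt = 1.
Sum = 1·[(-22) + (-45) + (-76) + (-115)] = -258.

-258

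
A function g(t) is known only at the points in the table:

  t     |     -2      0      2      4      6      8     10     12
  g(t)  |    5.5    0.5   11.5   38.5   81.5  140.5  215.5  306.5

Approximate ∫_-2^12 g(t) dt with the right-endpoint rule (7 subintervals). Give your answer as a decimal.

Δt = 2.
Sum = 2·[0.5 + 11.5 + 38.5 + 81.5 + 140.5 + 215.5 + 306.5] = 1589.

1589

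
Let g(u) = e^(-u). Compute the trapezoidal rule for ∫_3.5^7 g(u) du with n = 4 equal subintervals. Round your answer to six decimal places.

Δu = (7 − 3.5)/4 = 0.875.
g(3.5) ≈ 0.030197, g(4.375) ≈ 0.012588, g(5.25) ≈ 0.005248, g(6.125) ≈ 0.002187, g(7) ≈ 0.000912.
T_4 = (Δu/2)·[g(u_0) + 2g(u_1) + 2g(u_2) + 2g(u_3) + g(u_4)].
Sum ≈ 0.031131.

0.031131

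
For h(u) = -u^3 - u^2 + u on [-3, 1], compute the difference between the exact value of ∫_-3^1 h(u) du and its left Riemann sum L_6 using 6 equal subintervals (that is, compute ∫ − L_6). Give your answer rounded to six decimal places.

Exact integral: ∫_-3^1 h(u) du ≈ 6.66666667.
L_6 ≈ 12.59259259.
Error ≈ 6.66666667 − 12.59259259 ≈ -5.925926.

-5.925926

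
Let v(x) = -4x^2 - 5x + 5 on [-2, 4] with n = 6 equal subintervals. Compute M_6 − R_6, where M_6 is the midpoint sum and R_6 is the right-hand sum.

M_6 = -94.
R_6 = -139.
M_6 − R_6 = 45.

45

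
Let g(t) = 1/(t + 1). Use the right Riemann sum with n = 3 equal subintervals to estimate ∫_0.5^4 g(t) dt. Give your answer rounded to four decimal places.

0.9752

Δt = (4 − 0.5)/3 = 7/6.
Right endpoints: 5/3, 17/6, 4.
g(5/3) = 0.375, g(17/6) = 6/23, g(4) = 0.2.
Sum = Δt · [g(5/3) + g(17/6) + g(4)].
Sum ≈ 0.9752.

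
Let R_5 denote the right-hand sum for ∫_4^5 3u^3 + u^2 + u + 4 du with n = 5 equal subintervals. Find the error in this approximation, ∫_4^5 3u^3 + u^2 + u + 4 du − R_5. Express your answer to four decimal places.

-19.5767

Exact integral: ∫_4^5 f(u) du ≈ 305.583333.
R_5 = 325.16.
Error ≈ 305.583333 − 325.16 ≈ -19.5767.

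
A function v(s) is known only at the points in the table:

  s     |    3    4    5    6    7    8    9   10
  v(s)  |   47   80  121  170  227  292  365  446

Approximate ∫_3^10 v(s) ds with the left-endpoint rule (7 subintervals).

Δs = 1.
Sum = 1·[47 + 80 + 121 + 170 + 227 + 292 + 365] = 1302.

1302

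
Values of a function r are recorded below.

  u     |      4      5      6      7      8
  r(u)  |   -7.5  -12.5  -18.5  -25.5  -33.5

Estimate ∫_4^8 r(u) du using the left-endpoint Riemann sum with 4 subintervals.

-64

Δu = 1.
Sum = 1·[(-7.5) + (-12.5) + (-18.5) + (-25.5)] = -64.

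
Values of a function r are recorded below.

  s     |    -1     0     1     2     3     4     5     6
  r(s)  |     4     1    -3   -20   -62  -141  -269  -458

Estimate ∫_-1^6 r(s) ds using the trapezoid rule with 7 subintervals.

Δs = 1.
T_7 = (1/2)·[4 + 2·1 + 2·(-3) + 2·(-20) + 2·(-62) + 2·(-141) + 2·(-269) + (-458)] = -721.

-721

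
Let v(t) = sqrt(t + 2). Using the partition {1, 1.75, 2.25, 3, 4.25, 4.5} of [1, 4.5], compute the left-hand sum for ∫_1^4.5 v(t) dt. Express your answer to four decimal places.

7.2335

Subinterval widths: 0.75, 0.5, 0.75, 1.25, 0.25.
Left endpoints: 1, 1.75, 2.25, 3, 4.25.
v(1) ≈ 1.7321, v(1.75) ≈ 1.9365, v(2.25) ≈ 2.0616, v(3) ≈ 2.2361, v(4.25) ≈ 2.5000.
Sum = Σ Δt_i · v(t_i).
Sum ≈ 7.2335.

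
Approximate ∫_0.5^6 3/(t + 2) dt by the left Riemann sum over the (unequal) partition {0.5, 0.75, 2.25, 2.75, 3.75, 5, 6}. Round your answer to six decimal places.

4.001629

Subinterval widths: 0.25, 1.5, 0.5, 1, 1.25, 1.
Left endpoints: 0.5, 0.75, 2.25, 2.75, 3.75, 5.
f(0.5) = 1.2, f(0.75) = 12/11, f(2.25) = 12/17, f(2.75) = 12/19, f(3.75) = 12/23, f(5) = 3/7.
Sum = Σ Δt_i · f(t_i).
Sum ≈ 4.001629.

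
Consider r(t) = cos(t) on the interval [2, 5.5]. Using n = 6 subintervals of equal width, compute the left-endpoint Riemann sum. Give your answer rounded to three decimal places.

Δt = (5.5 − 2)/6 = 7/12.
Left endpoints: 2, 31/12, 19/6, 3.75, 13/3, 59/12.
r(2) ≈ -0.416, r(31/12) ≈ -0.848, r(19/6) ≈ -1.000, r(3.75) ≈ -0.821, r(13/3) ≈ -0.370, r(59/12) ≈ 0.203.
Sum = Δt · [r(2) + r(31/12) + r(19/6) + ...].
Sum ≈ -1.897.

-1.897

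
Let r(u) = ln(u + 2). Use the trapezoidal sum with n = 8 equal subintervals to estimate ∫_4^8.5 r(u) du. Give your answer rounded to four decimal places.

9.4370

Δu = (8.5 − 4)/8 = 0.5625.
r(4) ≈ 1.7918, r(4.5625) ≈ 1.8814, r(5.125) ≈ 1.9636, r(5.6875) ≈ 2.0396, r(6.25) ≈ 2.1102, r(6.8125) ≈ 2.1762, r(7.375) ≈ 2.2380, r(7.9375) ≈ 2.2963, r(8.5) ≈ 2.3514.
T_8 = (Δu/2)·[r(u_0) + 2r(u_1) + ... + 2r(u_{7}) + r(u_8)].
Sum ≈ 9.4370.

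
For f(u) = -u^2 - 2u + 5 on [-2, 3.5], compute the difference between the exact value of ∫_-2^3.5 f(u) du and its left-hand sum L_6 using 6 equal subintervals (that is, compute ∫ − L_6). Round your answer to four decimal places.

Exact integral: ∫_-2^3.5 f(u) du ≈ 2.291667.
L_6 ≈ 10.344329.
Error ≈ 2.291667 − 10.344329 ≈ -8.0527.

-8.0527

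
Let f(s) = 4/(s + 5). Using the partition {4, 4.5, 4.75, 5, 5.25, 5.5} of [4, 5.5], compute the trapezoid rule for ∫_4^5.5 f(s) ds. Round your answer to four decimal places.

0.6167

Subinterval widths: 0.5, 0.25, 0.25, 0.25, 0.25.
f(4) = 4/9, f(4.5) = 8/19, f(4.75) = 16/39, f(5) = 0.4, f(5.25) = 16/41, f(5.5) = 8/21.
On each subinterval the trapezoid contributes (Δs_i/2)·[f(s_{i-1}) + f(s_i)].
Sum ≈ 0.6167.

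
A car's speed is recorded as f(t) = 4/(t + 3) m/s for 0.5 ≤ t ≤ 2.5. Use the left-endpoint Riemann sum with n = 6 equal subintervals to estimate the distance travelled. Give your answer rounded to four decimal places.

1.8790

Δt = (2.5 − 0.5)/6 = 1/3.
Left endpoints: 0.5, 5/6, 7/6, 1.5, 11/6, 13/6.
f(0.5) = 8/7, f(5/6) = 24/23, f(7/6) = 0.96, f(1.5) = 8/9, f(11/6) = 24/29, f(13/6) = 24/31.
Sum = Δt · [f(0.5) + f(5/6) + f(7/6) + ...].
Sum ≈ 1.8790.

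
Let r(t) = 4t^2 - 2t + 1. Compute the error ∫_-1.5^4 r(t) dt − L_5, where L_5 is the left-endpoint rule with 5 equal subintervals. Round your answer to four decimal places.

Exact integral: ∫_-1.5^4 r(t) dt ≈ 81.583333.
L_5 = 61.82.
Error ≈ 81.583333 − 61.82 ≈ 19.7633.

19.7633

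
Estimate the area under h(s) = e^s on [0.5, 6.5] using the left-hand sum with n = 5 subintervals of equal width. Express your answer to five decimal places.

343.16869

Δs = (6.5 − 0.5)/5 = 1.2.
Left endpoints: 0.5, 1.7, 2.9, 4.1, 5.3.
h(0.5) ≈ 1.64872, h(1.7) ≈ 5.47395, h(2.9) ≈ 18.17415, h(4.1) ≈ 60.34029, h(5.3) ≈ 200.33681.
Sum = Δs · [h(0.5) + h(1.7) + h(2.9) + h(4.1) + h(5.3)].
Sum ≈ 343.16869.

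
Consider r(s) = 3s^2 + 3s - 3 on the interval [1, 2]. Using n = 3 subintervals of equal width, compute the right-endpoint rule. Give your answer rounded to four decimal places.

10.5556

Δs = (2 − 1)/3 = 1/3.
Right endpoints: 4/3, 5/3, 2.
r(4/3) = 19/3, r(5/3) = 31/3, r(2) = 15.
Sum = Δs · [r(4/3) + r(5/3) + r(2)].
Sum ≈ 10.5556.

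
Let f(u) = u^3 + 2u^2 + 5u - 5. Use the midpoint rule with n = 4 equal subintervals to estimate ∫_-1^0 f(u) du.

Δu = (0 − (-1))/4 = 0.25.
Midpoints: -0.875, -0.625, -0.375, -0.125.
f(-0.875) = -4359/512, f(-0.625) = -3885/512, f(-0.375) = -3403/512, f(-0.125) = -2865/512.
Sum = Δu · [f(-0.875) + f(-0.625) + f(-0.375) + f(-0.125)].
Sum = -7.0859375.

-7.0859375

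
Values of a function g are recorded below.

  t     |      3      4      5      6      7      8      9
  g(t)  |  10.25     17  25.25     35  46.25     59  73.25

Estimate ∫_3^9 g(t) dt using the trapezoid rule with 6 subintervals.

Δt = 1.
T_6 = (1/2)·[10.25 + 2·17 + 2·25.25 + 2·35 + 2·46.25 + 2·59 + 73.25] = 224.25.

224.25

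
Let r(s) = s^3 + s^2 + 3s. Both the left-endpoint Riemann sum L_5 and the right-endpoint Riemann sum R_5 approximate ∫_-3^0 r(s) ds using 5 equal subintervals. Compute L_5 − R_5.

-16.2

L_5 = -33.48.
R_5 = -17.28.
L_5 − R_5 = -16.2.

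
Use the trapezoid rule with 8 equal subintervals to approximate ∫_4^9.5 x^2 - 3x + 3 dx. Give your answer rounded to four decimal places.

170.0166

Δx = (9.5 − 4)/8 = 0.6875.
f(4) = 7, f(4.6875) = 10.91015625, f(5.375) = 15.765625, f(6.0625) = 21.56640625, f(6.75) = 28.3125, f(7.4375) = 36.00390625, f(8.125) = 44.640625, f(8.8125) = 54.22265625, f(9.5) = 64.75.
T_8 = (Δx/2)·[f(x_0) + 2f(x_1) + ... + 2f(x_{7}) + f(x_8)].
Sum ≈ 170.0166.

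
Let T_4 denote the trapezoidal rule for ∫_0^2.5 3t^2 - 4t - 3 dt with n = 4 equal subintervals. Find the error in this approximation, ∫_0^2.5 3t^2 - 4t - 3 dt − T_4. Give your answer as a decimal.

-0.48828125

Exact integral: ∫_0^2.5 f(t) dt = -4.375.
T_4 = -3.88671875.
Error = -4.375 − (-3.88671875) = -0.48828125.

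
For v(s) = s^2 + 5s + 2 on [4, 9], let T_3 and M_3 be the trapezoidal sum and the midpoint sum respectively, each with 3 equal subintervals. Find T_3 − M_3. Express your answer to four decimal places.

3.4722

T_3 ≈ 396.481481.
M_3 ≈ 393.009259.
T_3 − M_3 ≈ 3.4722.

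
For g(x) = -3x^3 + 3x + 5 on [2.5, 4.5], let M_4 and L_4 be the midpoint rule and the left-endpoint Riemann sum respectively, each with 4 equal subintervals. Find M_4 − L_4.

-51.1875

M_4 = -245.9375.
L_4 = -194.75.
M_4 − L_4 = -51.1875.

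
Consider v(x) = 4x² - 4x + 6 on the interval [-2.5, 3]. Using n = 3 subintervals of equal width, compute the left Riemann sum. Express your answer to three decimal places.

106.741

Δx = (3 − (-2.5))/3 = 11/6.
Left endpoints: -2.5, -2/3, 7/6.
v(-2.5) = 41, v(-2/3) = 94/9, v(7/6) = 61/9.
Sum = Δx · [v(-2.5) + v(-2/3) + v(7/6)].
Sum ≈ 106.741.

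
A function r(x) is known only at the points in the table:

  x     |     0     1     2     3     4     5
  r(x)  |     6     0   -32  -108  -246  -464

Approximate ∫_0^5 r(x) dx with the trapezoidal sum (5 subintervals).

Δx = 1.
T_5 = (1/2)·[6 + 2·0 + 2·(-32) + 2·(-108) + 2·(-246) + (-464)] = -615.

-615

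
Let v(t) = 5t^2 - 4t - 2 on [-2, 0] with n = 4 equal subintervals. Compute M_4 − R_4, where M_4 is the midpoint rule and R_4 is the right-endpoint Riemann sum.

6.375

M_4 = 17.125.
R_4 = 10.75.
M_4 − R_4 = 6.375.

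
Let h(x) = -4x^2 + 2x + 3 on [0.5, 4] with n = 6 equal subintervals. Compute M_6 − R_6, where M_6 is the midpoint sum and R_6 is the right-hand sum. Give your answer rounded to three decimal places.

M_6 ≈ -58.51968.
R_6 ≈ -76.04398.
M_6 − R_6 ≈ 17.524.

17.524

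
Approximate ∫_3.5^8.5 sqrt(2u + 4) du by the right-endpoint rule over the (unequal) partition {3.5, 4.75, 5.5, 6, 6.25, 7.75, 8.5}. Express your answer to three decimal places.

Subinterval widths: 1.25, 0.75, 0.5, 0.25, 1.5, 0.75.
Right endpoints: 4.75, 5.5, 6, 6.25, 7.75, 8.5.
f(4.75) ≈ 3.674, f(5.5) ≈ 3.873, f(6) ≈ 4.000, f(6.25) ≈ 4.062, f(7.75) ≈ 4.416, f(8.5) ≈ 4.583.
Sum = Σ Δu_i · f(u_i).
Sum ≈ 20.574.

20.574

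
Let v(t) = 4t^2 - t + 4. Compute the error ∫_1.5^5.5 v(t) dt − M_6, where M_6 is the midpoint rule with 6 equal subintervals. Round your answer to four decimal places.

0.5926

Exact integral: ∫_1.5^5.5 v(t) dt ≈ 219.333333.
M_6 ≈ 218.740741.
Error ≈ 219.333333 − 218.740741 ≈ 0.5926.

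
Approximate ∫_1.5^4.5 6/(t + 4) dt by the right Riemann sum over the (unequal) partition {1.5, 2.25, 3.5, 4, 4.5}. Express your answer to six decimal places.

2.447941

Subinterval widths: 0.75, 1.25, 0.5, 0.5.
Right endpoints: 2.25, 3.5, 4, 4.5.
f(2.25) = 0.96, f(3.5) = 0.8, f(4) = 0.75, f(4.5) = 12/17.
Sum = Σ Δt_i · f(t_i).
Sum ≈ 2.447941.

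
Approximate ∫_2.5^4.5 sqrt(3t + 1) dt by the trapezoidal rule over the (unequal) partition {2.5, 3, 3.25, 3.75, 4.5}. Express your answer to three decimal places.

Subinterval widths: 0.5, 0.25, 0.5, 0.75.
f(2.5) ≈ 2.915, f(3) ≈ 3.162, f(3.25) ≈ 3.279, f(3.75) ≈ 3.500, f(4.5) ≈ 3.808.
On each subinterval the trapezoid contributes (Δt_i/2)·[f(t_{i-1}) + f(t_i)].
Sum ≈ 6.760.

6.760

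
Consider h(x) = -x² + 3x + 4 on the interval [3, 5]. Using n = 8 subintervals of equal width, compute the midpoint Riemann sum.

Δx = (5 − 3)/8 = 0.25.
Midpoints: 3.125, 3.375, 3.625, 3.875, 4.125, 4.375, 4.625, 4.875.
h(3.125) = 3.609375, h(3.375) = 2.734375, h(3.625) = 1.734375, h(3.875) = 0.609375, h(4.125) = -0.640625, h(4.375) = -2.015625, h(4.625) = -3.515625, h(4.875) = -5.140625.
Sum = Δx · [h(3.125) + h(3.375) + h(3.625) + ...].
Sum = -0.65625.

-0.65625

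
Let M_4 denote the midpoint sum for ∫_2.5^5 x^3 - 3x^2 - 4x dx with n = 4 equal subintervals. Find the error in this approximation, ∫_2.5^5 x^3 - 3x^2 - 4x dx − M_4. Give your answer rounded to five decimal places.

0.67139

Exact integral: ∫_2.5^5 f(x) dx = -0.390625.
M_4 ≈ -1.0620117.
Error ≈ -0.390625 − (-1.0620117) ≈ 0.67139.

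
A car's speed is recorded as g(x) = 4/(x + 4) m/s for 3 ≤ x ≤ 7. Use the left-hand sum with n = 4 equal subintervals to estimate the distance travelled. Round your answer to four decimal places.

Δx = (7 − 3)/4 = 1.
Left endpoints: 3, 4, 5, 6.
g(3) = 4/7, g(4) = 0.5, g(5) = 4/9, g(6) = 0.4.
Sum = Δx · [g(3) + g(4) + g(5) + g(6)].
Sum ≈ 1.9159.

1.9159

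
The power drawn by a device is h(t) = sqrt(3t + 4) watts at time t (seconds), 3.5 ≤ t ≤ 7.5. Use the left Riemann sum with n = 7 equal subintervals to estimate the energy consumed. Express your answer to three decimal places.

17.659

Δt = (7.5 − 3.5)/7 = 4/7.
Left endpoints: 3.5, 57/14, 65/14, 73/14, 81/14, 89/14, 97/14.
h(3.5) ≈ 3.808, h(57/14) ≈ 4.027, h(65/14) ≈ 4.234, h(73/14) ≈ 4.432, h(81/14) ≈ 4.621, h(89/14) ≈ 4.803, h(97/14) ≈ 4.979.
Sum = Δt · [h(3.5) + h(57/14) + h(65/14) + ...].
Sum ≈ 17.659.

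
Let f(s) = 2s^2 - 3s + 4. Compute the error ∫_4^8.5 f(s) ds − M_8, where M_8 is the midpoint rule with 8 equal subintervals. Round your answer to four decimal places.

Exact integral: ∫_4^8.5 f(s) ds = 300.375.
M_8 ≈ 300.137695.
Error ≈ 300.375 − 300.137695 ≈ 0.2373.

0.2373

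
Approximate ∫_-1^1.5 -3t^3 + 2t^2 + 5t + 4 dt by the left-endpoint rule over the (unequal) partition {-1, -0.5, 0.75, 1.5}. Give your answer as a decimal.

10.67578125

Subinterval widths: 0.5, 1.25, 0.75.
Left endpoints: -1, -0.5, 0.75.
f(-1) = 4, f(-0.5) = 2.375, f(0.75) = 7.609375.
Sum = Σ Δt_i · f(t_i).
Sum = 10.67578125.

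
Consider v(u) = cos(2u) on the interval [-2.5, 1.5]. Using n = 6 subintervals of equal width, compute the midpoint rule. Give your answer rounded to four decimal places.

Δu = (1.5 − (-2.5))/6 = 2/3.
Midpoints: -13/6, -1.5, -5/6, -1/6, 0.5, 7/6.
v(-13/6) ≈ -0.3700, v(-1.5) ≈ -0.9900, v(-5/6) ≈ -0.0957, v(-1/6) ≈ 0.9450, v(0.5) ≈ 0.5403, v(7/6) ≈ -0.6908.
Sum = Δu · [v(-13/6) + v(-1.5) + v(-5/6) + ...].
Sum ≈ -0.4408.

-0.4408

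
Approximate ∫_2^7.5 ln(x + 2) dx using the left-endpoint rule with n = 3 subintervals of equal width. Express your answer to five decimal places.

9.50907

Δx = (7.5 − 2)/3 = 11/6.
Left endpoints: 2, 23/6, 17/3.
f(2) ≈ 1.38629, f(23/6) ≈ 1.76359, f(17/3) ≈ 2.03688.
Sum = Δx · [f(2) + f(23/6) + f(17/3)].
Sum ≈ 9.50907.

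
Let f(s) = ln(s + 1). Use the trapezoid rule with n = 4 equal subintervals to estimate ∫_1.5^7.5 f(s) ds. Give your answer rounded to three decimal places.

Δs = (7.5 − 1.5)/4 = 1.5.
f(1.5) ≈ 0.916, f(3) ≈ 1.386, f(4.5) ≈ 1.705, f(6) ≈ 1.946, f(7.5) ≈ 2.140.
T_4 = (Δs/2)·[f(s_0) + 2f(s_1) + 2f(s_2) + 2f(s_3) + f(s_4)].
Sum ≈ 9.848.

9.848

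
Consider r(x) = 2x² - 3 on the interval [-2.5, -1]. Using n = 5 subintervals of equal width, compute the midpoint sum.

Δx = (-1 − (-2.5))/5 = 0.3.
Midpoints: -2.35, -2.05, -1.75, -1.45, -1.15.
r(-2.35) = 8.045, r(-2.05) = 5.405, r(-1.75) = 3.125, r(-1.45) = 1.205, r(-1.15) = -0.355.
Sum = Δx · [r(-2.35) + r(-2.05) + r(-1.75) + r(-1.45) + r(-1.15)].
Sum = 5.2275.

5.2275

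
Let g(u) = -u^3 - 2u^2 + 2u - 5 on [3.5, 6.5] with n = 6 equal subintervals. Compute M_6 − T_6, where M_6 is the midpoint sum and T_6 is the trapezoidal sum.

M_6 = -547.1875.
T_6 = -550.375.
M_6 − T_6 = 3.1875.

3.1875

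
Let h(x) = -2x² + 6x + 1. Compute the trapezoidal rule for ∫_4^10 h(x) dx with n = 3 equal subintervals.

Δx = (10 − 4)/3 = 2.
h(4) = -7, h(6) = -35, h(8) = -79, h(10) = -139.
T_3 = (Δx/2)·[h(x_0) + 2h(x_1) + 2h(x_2) + h(x_3)].
Sum = -374.

-374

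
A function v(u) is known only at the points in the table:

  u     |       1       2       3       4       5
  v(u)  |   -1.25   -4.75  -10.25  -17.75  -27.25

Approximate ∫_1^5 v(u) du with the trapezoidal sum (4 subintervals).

Δu = 1.
T_4 = (1/2)·[(-1.25) + 2·(-4.75) + 2·(-10.25) + 2·(-17.75) + (-27.25)] = -47.

-47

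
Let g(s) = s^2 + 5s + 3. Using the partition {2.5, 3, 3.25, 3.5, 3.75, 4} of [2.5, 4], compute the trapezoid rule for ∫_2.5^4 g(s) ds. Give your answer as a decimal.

Subinterval widths: 0.5, 0.25, 0.25, 0.25, 0.25.
g(2.5) = 21.75, g(3) = 27, g(3.25) = 29.8125, g(3.5) = 32.75, g(3.75) = 35.8125, g(4) = 39.
On each subinterval the trapezoid contributes (Δs_i/2)·[g(s_{i-1}) + g(s_i)].
Sum = 45.03125.

45.03125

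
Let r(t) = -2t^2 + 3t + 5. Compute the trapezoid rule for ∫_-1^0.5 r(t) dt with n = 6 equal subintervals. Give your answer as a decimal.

Δt = (0.5 − (-1))/6 = 0.25.
r(-1) = 0, r(-0.75) = 1.625, r(-0.5) = 3, r(-0.25) = 4.125, r(0) = 5, r(0.25) = 5.625, r(0.5) = 6.
T_6 = (Δt/2)·[r(t_0) + 2r(t_1) + ... + 2r(t_{5}) + r(t_6)].
Sum = 5.59375.

5.59375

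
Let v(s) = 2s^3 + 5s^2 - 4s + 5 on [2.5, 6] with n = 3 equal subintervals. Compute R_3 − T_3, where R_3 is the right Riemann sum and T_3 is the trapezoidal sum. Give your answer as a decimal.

R_3 ≈ 1257.01852.
T_3 ≈ 944.64352.
R_3 − T_3 = 312.375.

312.375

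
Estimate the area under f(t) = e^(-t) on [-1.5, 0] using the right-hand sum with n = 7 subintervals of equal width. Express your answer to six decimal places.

Δt = (0 − (-1.5))/7 = 3/14.
Right endpoints: -9/7, -15/14, -6/7, -9/14, -3/7, -3/14, 0.
f(-9/7) ≈ 3.617251, f(-15/14) ≈ 2.919547, f(-6/7) ≈ 2.356418, f(-9/14) ≈ 1.901907, f(-3/7) ≈ 1.535063, f(-3/14) ≈ 1.238977, f(0) ≈ 1.000000.
Sum = Δt · [f(-9/7) + f(-15/14) + f(-6/7) + ...].
Sum ≈ 3.121964.

3.121964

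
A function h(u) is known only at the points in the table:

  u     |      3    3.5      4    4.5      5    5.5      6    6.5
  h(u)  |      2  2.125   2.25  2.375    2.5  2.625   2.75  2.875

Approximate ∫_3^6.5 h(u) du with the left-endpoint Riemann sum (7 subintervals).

Δu = 0.5.
Sum = 0.5·[2 + 2.125 + 2.25 + 2.375 + 2.5 + 2.625 + 2.75] = 8.3125.

8.3125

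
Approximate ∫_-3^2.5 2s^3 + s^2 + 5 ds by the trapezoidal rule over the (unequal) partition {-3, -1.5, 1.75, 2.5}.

24.6875

Subinterval widths: 1.5, 3.25, 0.75.
f(-3) = -40, f(-1.5) = 0.5, f(1.75) = 18.78125, f(2.5) = 42.5.
On each subinterval the trapezoid contributes (Δs_i/2)·[f(s_{i-1}) + f(s_i)].
Sum = 24.6875.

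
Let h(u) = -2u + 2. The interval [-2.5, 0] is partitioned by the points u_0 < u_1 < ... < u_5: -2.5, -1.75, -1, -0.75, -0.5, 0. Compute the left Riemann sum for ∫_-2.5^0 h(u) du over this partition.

12.75

Subinterval widths: 0.75, 0.75, 0.25, 0.25, 0.5.
Left endpoints: -2.5, -1.75, -1, -0.75, -0.5.
h(-2.5) = 7, h(-1.75) = 5.5, h(-1) = 4, h(-0.75) = 3.5, h(-0.5) = 3.
Sum = Σ Δu_i · h(u_i).
Sum = 12.75.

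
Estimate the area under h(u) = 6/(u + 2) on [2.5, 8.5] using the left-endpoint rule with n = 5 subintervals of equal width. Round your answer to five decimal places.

5.56972

Δu = (8.5 − 2.5)/5 = 1.2.
Left endpoints: 2.5, 3.7, 4.9, 6.1, 7.3.
h(2.5) = 4/3, h(3.7) = 20/19, h(4.9) = 20/23, h(6.1) = 20/27, h(7.3) = 20/31.
Sum = Δu · [h(2.5) + h(3.7) + h(4.9) + h(6.1) + h(7.3)].
Sum ≈ 5.56972.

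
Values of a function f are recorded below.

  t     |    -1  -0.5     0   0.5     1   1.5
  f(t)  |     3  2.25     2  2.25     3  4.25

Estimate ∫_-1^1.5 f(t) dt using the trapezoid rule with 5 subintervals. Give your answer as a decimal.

6.5625

Δt = 0.5.
T_5 = (0.5/2)·[3 + 2·2.25 + 2·2 + 2·2.25 + 2·3 + 4.25] = 6.5625.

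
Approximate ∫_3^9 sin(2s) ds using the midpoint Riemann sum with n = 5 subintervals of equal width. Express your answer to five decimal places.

Δs = (9 − 3)/5 = 1.2.
Midpoints: 3.6, 4.8, 6, 7.2, 8.4.
f(3.6) ≈ 0.79367, f(4.8) ≈ -0.17433, f(6) ≈ -0.53657, f(7.2) ≈ 0.96566, f(8.4) ≈ -0.88757.
Sum = Δs · [f(3.6) + f(4.8) + f(6) + f(7.2) + f(8.4)].
Sum ≈ 0.19303.

0.19303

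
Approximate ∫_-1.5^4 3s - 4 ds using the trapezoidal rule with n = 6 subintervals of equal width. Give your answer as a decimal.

-1.375

Δs = (4 − (-1.5))/6 = 11/12.
f(-1.5) = -8.5, f(-7/12) = -5.75, f(1/3) = -3, f(1.25) = -0.25, f(13/6) = 2.5, f(37/12) = 5.25, f(4) = 8.
T_6 = (Δs/2)·[f(s_0) + 2f(s_1) + ... + 2f(s_{5}) + f(s_6)].
Sum = -1.375.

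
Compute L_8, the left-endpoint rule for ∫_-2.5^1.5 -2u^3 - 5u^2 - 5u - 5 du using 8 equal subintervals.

Δu = (1.5 − (-2.5))/8 = 0.5.
Left endpoints: -2.5, -2, -1.5, -1, -0.5, 0, 0.5, 1.
f(-2.5) = 7.5, f(-2) = 1, f(-1.5) = -2, f(-1) = -3, f(-0.5) = -3.5, f(0) = -5, f(0.5) = -9, f(1) = -17.
Sum = Δu · [f(-2.5) + f(-2) + f(-1.5) + ...].
Sum = -15.5.

-15.5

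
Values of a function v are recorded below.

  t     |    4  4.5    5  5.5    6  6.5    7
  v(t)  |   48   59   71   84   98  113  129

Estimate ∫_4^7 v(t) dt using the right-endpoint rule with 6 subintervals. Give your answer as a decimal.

Δt = 0.5.
Sum = 0.5·[59 + 71 + 84 + 98 + 113 + 129] = 277.

277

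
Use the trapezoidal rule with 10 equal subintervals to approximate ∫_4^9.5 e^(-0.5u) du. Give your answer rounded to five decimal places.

Δu = (9.5 − 4)/10 = 0.55.
f(4) ≈ 0.13534, f(4.55) ≈ 0.10280, f(5.1) ≈ 0.07808, f(5.65) ≈ 0.05931, f(6.2) ≈ 0.04505, f(6.75) ≈ 0.03422, f(7.3) ≈ 0.02599, f(7.85) ≈ 0.01974, f(8.4) ≈ 0.01500, f(8.95) ≈ 0.01139, f(9.5) ≈ 0.00865.
T_10 = (Δu/2)·[f(u_0) + 2f(u_1) + ... + 2f(u_{9}) + f(u_10)].
Sum ≈ 0.25496.

0.25496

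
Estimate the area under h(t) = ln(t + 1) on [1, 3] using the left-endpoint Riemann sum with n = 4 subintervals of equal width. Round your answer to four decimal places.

1.9804

Δt = (3 − 1)/4 = 0.5.
Left endpoints: 1, 1.5, 2, 2.5.
h(1) ≈ 0.6931, h(1.5) ≈ 0.9163, h(2) ≈ 1.0986, h(2.5) ≈ 1.2528.
Sum = Δt · [h(1) + h(1.5) + h(2) + h(2.5)].
Sum ≈ 1.9804.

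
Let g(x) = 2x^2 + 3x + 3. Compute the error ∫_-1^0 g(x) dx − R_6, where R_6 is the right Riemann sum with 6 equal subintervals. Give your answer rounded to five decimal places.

Exact integral: ∫_-1^0 g(x) dx ≈ 2.1666667.
R_6 ≈ 2.2592593.
Error ≈ 2.1666667 − 2.2592593 ≈ -0.09259.

-0.09259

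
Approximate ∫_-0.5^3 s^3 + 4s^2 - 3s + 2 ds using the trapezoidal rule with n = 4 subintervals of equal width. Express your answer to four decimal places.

53.7373

Δs = (3 − (-0.5))/4 = 0.875.
f(-0.5) = 4.375, f(0.375) = 763/512, f(1.25) = 6.453125, f(2.125) = 11921/512, f(3) = 56.
T_4 = (Δs/2)·[f(s_0) + 2f(s_1) + 2f(s_2) + 2f(s_3) + f(s_4)].
Sum ≈ 53.7373.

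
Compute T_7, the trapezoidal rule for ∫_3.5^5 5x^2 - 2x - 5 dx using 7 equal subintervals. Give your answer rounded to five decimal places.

Δx = (5 − 3.5)/7 = 3/14.
f(3.5) = 49.25, f(26/7) = 2771/49, f(55/14) = 12605/196, f(29/7) = 3554/49, f(61/14) = 15917/196, f(32/7) = 4427/49, f(67/14) = 19589/196, f(5) = 110.
T_7 = (Δx/2)·[f(x_0) + 2f(x_1) + ... + 2f(x_{6}) + f(x_7)].
Sum ≈ 116.68240.

116.68240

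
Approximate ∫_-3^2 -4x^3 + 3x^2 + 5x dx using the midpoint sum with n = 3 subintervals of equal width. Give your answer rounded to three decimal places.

77.083

Δx = (2 − (-3))/3 = 5/3.
Midpoints: -13/6, -0.5, 7/6.
f(-13/6) = 4745/108, f(-0.5) = -1.25, f(7/6) = 385/108.
Sum = Δx · [f(-13/6) + f(-0.5) + f(7/6)].
Sum ≈ 77.083.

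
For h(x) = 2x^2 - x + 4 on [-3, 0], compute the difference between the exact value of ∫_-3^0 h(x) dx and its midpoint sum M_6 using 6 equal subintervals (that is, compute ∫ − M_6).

0.125

Exact integral: ∫_-3^0 h(x) dx = 34.5.
M_6 = 34.375.
Error = 34.5 − 34.375 = 0.125.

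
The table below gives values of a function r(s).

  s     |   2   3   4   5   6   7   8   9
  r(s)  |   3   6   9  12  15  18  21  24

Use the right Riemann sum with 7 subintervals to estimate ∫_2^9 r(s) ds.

105

Δs = 1.
Sum = 1·[6 + 9 + 12 + 15 + 18 + 21 + 24] = 105.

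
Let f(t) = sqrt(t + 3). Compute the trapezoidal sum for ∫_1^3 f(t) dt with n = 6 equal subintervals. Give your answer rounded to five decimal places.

4.46420

Δt = (3 − 1)/6 = 1/3.
f(1) ≈ 2.00000, f(4/3) ≈ 2.08167, f(5/3) ≈ 2.16025, f(2) ≈ 2.23607, f(7/3) ≈ 2.30940, f(8/3) ≈ 2.38048, f(3) ≈ 2.44949.
T_6 = (Δt/2)·[f(t_0) + 2f(t_1) + ... + 2f(t_{5}) + f(t_6)].
Sum ≈ 4.46420.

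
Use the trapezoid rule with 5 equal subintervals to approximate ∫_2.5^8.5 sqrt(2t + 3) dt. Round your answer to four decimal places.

22.2562

Δt = (8.5 − 2.5)/5 = 1.2.
f(2.5) ≈ 2.8284, f(3.7) ≈ 3.2249, f(4.9) ≈ 3.5777, f(6.1) ≈ 3.8987, f(7.3) ≈ 4.1952, f(8.5) ≈ 4.4721.
T_5 = (Δt/2)·[f(t_0) + 2f(t_1) + ... + 2f(t_{4}) + f(t_5)].
Sum ≈ 22.2562.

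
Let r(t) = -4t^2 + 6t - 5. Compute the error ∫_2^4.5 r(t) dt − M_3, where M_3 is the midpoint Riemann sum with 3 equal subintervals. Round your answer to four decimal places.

Exact integral: ∫_2^4.5 r(t) dt ≈ -74.583333.
M_3 ≈ -74.004630.
Error ≈ -74.583333 − (-74.004630) ≈ -0.5787.

-0.5787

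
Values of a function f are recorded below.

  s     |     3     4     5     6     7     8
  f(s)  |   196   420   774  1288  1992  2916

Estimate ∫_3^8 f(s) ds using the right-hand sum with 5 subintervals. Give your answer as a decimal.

7390

Δs = 1.
Sum = 1·[420 + 774 + 1288 + 1992 + 2916] = 7390.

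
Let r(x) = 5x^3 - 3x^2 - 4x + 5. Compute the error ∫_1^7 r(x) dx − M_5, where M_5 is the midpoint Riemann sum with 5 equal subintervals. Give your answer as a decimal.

Exact integral: ∫_1^7 r(x) dx = 2592.
M_5 = 2550.96.
Error = 2592 − 2550.96 = 41.04.

41.04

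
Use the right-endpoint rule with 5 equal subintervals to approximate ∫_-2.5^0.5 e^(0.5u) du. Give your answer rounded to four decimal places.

2.3092

Δu = (0.5 − (-2.5))/5 = 0.6.
Right endpoints: -1.9, -1.3, -0.7, -0.1, 0.5.
f(-1.9) ≈ 0.3867, f(-1.3) ≈ 0.5220, f(-0.7) ≈ 0.7047, f(-0.1) ≈ 0.9512, f(0.5) ≈ 1.2840.
Sum = Δu · [f(-1.9) + f(-1.3) + f(-0.7) + f(-0.1) + f(0.5)].
Sum ≈ 2.3092.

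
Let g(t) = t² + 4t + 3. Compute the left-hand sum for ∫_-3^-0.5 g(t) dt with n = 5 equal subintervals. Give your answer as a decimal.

-1.25

Δt = (-0.5 − (-3))/5 = 0.5.
Left endpoints: -3, -2.5, -2, -1.5, -1.
g(-3) = 0, g(-2.5) = -0.75, g(-2) = -1, g(-1.5) = -0.75, g(-1) = 0.
Sum = Δt · [g(-3) + g(-2.5) + g(-2) + g(-1.5) + g(-1)].
Sum = -1.25.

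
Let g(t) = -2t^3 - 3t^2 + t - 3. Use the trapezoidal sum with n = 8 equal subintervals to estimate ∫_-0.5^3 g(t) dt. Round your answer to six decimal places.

-74.891113

Δt = (3 − (-0.5))/8 = 0.4375.
g(-0.5) = -4, g(-0.0625) = -6295/2048, g(0.375) = -3.15234375, g(0.8125) = -10733/2048, g(1.25) = -10.34375, g(1.6875) = -39867/2048, g(2.125) = -33.61328125, g(2.5625) = -110161/2048, g(3) = -81.
T_8 = (Δt/2)·[g(t_0) + 2g(t_1) + ... + 2g(t_{7}) + g(t_8)].
Sum ≈ -74.891113.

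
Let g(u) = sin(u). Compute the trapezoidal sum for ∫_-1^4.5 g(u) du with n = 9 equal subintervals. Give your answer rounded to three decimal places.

0.728

Δu = (4.5 − (-1))/9 = 11/18.
g(-1) ≈ -0.841, g(-7/18) ≈ -0.379, g(2/9) ≈ 0.220, g(5/6) ≈ 0.740, g(13/9) ≈ 0.992, g(37/18) ≈ 0.885, g(8/3) ≈ 0.457, g(59/18) ≈ -0.136, g(35/9) ≈ -0.680, g(4.5) ≈ -0.978.
T_9 = (Δu/2)·[g(u_0) + 2g(u_1) + ... + 2g(u_{8}) + g(u_9)].
Sum ≈ 0.728.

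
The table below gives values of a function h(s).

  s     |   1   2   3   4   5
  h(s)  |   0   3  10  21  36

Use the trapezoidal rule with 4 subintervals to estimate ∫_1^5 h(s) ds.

Δs = 1.
T_4 = (1/2)·[0 + 2·3 + 2·10 + 2·21 + 36] = 52.

52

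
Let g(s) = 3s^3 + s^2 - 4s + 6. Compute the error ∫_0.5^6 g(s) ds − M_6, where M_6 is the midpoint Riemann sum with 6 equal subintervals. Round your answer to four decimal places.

11.6501

Exact integral: ∫_0.5^6 g(s) ds ≈ 1005.411458.
M_6 ≈ 993.761357.
Error ≈ 1005.411458 − 993.761357 ≈ 11.6501.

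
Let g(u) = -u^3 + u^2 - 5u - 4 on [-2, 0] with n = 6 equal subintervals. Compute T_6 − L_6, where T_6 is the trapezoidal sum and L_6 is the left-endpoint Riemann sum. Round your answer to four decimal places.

-3.6667

T_6 ≈ 8.814815.
L_6 ≈ 12.481481.
T_6 − L_6 ≈ -3.6667.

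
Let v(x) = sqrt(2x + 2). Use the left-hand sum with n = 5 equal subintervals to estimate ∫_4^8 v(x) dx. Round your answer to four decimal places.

14.4785

Δx = (8 − 4)/5 = 0.8.
Left endpoints: 4, 4.8, 5.6, 6.4, 7.2.
v(4) ≈ 3.1623, v(4.8) ≈ 3.4059, v(5.6) ≈ 3.6332, v(6.4) ≈ 3.8471, v(7.2) ≈ 4.0497.
Sum = Δx · [v(4) + v(4.8) + v(5.6) + v(6.4) + v(7.2)].
Sum ≈ 14.4785.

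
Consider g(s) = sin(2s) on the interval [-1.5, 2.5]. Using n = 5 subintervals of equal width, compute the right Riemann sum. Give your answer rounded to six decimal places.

-0.821919

Δs = (2.5 − (-1.5))/5 = 0.8.
Right endpoints: -0.7, 0.1, 0.9, 1.7, 2.5.
g(-0.7) ≈ -0.985450, g(0.1) ≈ 0.198669, g(0.9) ≈ 0.973848, g(1.7) ≈ -0.255541, g(2.5) ≈ -0.958924.
Sum = Δs · [g(-0.7) + g(0.1) + g(0.9) + g(1.7) + g(2.5)].
Sum ≈ -0.821919.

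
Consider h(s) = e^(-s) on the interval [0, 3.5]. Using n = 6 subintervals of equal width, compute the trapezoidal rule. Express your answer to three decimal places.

Δs = (3.5 − 0)/6 = 7/12.
h(0) ≈ 1.000, h(7/12) ≈ 0.558, h(7/6) ≈ 0.311, h(1.75) ≈ 0.174, h(7/3) ≈ 0.097, h(35/12) ≈ 0.054, h(3.5) ≈ 0.030.
T_6 = (Δs/2)·[h(s_0) + 2h(s_1) + ... + 2h(s_{5}) + h(s_6)].
Sum ≈ 0.997.

0.997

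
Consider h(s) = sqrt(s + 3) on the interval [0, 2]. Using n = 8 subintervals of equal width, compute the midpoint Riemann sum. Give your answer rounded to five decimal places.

Δs = (2 − 0)/8 = 0.25.
Midpoints: 0.125, 0.375, 0.625, 0.875, 1.125, 1.375, 1.625, 1.875.
h(0.125) ≈ 1.76777, h(0.375) ≈ 1.83712, h(0.625) ≈ 1.90394, h(0.875) ≈ 1.96850, h(1.125) ≈ 2.03101, h(1.375) ≈ 2.09165, h(1.625) ≈ 2.15058, h(1.875) ≈ 2.20794.
Sum = Δs · [h(0.125) + h(0.375) + h(0.625) + ...].
Sum ≈ 3.98963.

3.98963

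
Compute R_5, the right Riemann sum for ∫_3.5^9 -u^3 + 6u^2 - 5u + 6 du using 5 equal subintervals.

-549.12

Δu = (9 − 3.5)/5 = 1.1.
Right endpoints: 4.6, 5.7, 6.8, 7.9, 9.
f(4.6) = 12.624, f(5.7) = -12.753, f(6.8) = -64.992, f(7.9) = -152.079, f(9) = -282.
Sum = Δu · [f(4.6) + f(5.7) + f(6.8) + f(7.9) + f(9)].
Sum = -549.12.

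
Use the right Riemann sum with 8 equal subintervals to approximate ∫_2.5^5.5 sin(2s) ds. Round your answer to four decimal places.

Δs = (5.5 − 2.5)/8 = 0.375.
Right endpoints: 2.875, 3.25, 3.625, 4, 4.375, 4.75, 5.125, 5.5.
f(2.875) ≈ -0.5083, f(3.25) ≈ 0.2151, f(3.625) ≈ 0.8231, f(4) ≈ 0.9894, f(4.375) ≈ 0.6247, f(4.75) ≈ -0.0752, f(5.125) ≈ -0.7347, f(5.5) ≈ -1.0000.
Sum = Δs · [f(2.875) + f(3.25) + f(3.625) + ...].
Sum ≈ 0.1253.

0.1253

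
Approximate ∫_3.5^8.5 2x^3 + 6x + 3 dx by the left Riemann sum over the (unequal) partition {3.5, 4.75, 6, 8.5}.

Subinterval widths: 1.25, 1.25, 2.5.
Left endpoints: 3.5, 4.75, 6.
f(3.5) = 109.75, f(4.75) = 245.84375, f(6) = 471.
Sum = Σ Δx_i · f(x_i).
Sum = 1621.9921875.

1621.9921875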